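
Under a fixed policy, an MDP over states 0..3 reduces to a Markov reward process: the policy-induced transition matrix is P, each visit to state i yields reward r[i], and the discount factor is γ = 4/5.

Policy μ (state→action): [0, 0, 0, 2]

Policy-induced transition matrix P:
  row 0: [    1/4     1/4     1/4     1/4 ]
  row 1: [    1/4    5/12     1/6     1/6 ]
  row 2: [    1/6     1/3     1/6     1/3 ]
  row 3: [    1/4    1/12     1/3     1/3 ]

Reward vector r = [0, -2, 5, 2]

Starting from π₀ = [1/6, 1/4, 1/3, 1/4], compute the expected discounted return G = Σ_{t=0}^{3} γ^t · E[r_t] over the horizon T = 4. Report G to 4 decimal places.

G = 3.8869

t=0: π = [0.1667, 0.2500, 0.3333, 0.2500], E[r] = 1.6667, γ^t·E[r] = 1.666667, running G = 1.666667
t=1: π = [0.2222, 0.2778, 0.2222, 0.2778], E[r] = 1.1111, γ^t·E[r] = 0.888889, running G = 2.555556
t=2: π = [0.2315, 0.2685, 0.2315, 0.2685], E[r] = 1.1574, γ^t·E[r] = 0.740741, running G = 3.296296
t=3: π = [0.2307, 0.2693, 0.2307, 0.2693], E[r] = 1.1535, γ^t·E[r] = 0.590617, running G = 3.886914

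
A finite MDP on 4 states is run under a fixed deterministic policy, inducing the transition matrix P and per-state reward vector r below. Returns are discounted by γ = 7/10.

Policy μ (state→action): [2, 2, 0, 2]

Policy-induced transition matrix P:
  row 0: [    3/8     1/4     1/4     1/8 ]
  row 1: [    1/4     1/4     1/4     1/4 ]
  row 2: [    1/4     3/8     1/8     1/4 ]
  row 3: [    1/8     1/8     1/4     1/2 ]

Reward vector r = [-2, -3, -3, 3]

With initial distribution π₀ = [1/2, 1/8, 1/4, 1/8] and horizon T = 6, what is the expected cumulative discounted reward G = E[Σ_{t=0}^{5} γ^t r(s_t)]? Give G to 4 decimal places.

G = -4.0502

t=0: π = [0.5000, 0.1250, 0.2500, 0.1250], E[r] = -1.7500, γ^t·E[r] = -1.750000, running G = -1.750000
t=1: π = [0.2969, 0.2656, 0.2188, 0.2188], E[r] = -1.3906, γ^t·E[r] = -0.973438, running G = -2.723438
t=2: π = [0.2598, 0.2500, 0.2227, 0.2676], E[r] = -1.1348, γ^t·E[r] = -0.556035, running G = -3.279473
t=3: π = [0.2490, 0.2444, 0.2222, 0.2844], E[r] = -1.0444, γ^t·E[r] = -0.358241, running G = -3.637713
t=4: π = [0.2456, 0.2422, 0.2222, 0.2900], E[r] = -1.0146, γ^t·E[r] = -0.243595, running G = -3.881308
t=5: π = [0.2444, 0.2415, 0.2222, 0.2918], E[r] = -1.0048, γ^t·E[r] = -0.168871, running G = -4.050179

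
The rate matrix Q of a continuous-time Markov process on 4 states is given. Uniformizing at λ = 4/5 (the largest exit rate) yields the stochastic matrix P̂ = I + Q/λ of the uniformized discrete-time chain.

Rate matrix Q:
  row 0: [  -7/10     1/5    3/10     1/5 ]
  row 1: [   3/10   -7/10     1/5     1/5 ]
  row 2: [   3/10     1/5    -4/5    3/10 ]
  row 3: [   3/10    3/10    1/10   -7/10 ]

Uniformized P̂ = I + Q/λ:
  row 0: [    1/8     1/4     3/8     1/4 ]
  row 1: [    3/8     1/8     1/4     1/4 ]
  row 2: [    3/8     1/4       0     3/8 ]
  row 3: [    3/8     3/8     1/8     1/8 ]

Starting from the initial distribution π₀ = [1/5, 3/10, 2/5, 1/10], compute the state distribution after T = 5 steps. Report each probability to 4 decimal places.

t=0: π = [0.2000, 0.3000, 0.4000, 0.1000]
t=1: π = [0.3250, 0.2250, 0.1625, 0.2875]
t=2: π = [0.2938, 0.2578, 0.2141, 0.2344]
t=3: π = [0.3016, 0.2471, 0.2039, 0.2475]
t=4: π = [0.2996, 0.2500, 0.2058, 0.2446]
t=5: π = [0.3001, 0.2493, 0.2054, 0.2452]

π = [0.3001, 0.2493, 0.2054, 0.2452]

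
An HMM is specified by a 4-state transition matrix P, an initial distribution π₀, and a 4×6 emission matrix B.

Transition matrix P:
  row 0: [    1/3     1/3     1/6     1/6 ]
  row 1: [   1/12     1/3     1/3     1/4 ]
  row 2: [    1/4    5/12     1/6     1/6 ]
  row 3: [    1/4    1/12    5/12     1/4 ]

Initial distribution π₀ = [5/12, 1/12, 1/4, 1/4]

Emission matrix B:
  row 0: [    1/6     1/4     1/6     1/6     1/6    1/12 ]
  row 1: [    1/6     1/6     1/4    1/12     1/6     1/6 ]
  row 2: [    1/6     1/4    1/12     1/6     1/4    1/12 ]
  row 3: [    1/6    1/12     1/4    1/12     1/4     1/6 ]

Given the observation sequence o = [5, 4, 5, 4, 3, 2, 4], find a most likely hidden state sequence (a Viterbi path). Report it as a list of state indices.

t=0: δ = [3.472e-02, 1.389e-02, 2.083e-02, 4.167e-02]  (obs o_0=5)
t=1: δ = [1.929e-03, 1.929e-03, 4.340e-03, 2.604e-03]  ψ = [0, 0, 3, 3]  (obs o_1=4)
t=2: δ = [9.042e-05, 3.014e-04, 9.042e-05, 1.206e-04]  ψ = [2, 2, 3, 2]  (obs o_2=5)
t=3: δ = [5.023e-06, 1.674e-05, 2.512e-05, 1.884e-05]  ψ = [0, 1, 1, 1]  (obs o_3=4)
t=4: δ = [1.047e-06, 8.721e-07, 1.308e-06, 3.925e-07]  ψ = [2, 2, 3, 3]  (obs o_4=3)
t=5: δ = [5.814e-08, 1.363e-07, 2.423e-08, 5.451e-08]  ψ = [0, 2, 1, 1]  (obs o_5=2)
t=6: δ = [3.230e-09, 7.571e-09, 1.136e-08, 8.517e-09]  ψ = [0, 1, 1, 1]  (obs o_6=4)
backtrack: best end state = 2; path = [3, 2, 1, 3, 2, 1, 2]

path = [3, 2, 1, 3, 2, 1, 2]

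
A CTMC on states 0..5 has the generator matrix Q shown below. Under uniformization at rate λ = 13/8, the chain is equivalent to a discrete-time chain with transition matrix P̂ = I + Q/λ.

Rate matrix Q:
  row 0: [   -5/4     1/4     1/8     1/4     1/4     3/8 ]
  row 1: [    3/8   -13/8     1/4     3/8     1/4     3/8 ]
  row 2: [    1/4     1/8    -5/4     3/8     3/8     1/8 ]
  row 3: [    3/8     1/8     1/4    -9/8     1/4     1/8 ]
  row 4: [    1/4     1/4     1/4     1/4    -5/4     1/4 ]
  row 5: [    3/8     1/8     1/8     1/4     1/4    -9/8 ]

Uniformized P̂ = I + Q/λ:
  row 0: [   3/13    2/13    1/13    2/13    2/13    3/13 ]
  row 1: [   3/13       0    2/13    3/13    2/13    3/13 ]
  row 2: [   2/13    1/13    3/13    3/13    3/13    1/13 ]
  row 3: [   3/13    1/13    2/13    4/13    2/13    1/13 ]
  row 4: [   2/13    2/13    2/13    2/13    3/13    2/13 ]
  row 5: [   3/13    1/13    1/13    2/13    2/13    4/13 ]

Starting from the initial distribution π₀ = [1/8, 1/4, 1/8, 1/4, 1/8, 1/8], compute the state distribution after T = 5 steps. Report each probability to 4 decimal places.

t=0: π = [0.1250, 0.2500, 0.1250, 0.2500, 0.1250, 0.1250]
t=1: π = [0.2115, 0.0769, 0.1442, 0.2212, 0.1731, 0.1731]
t=2: π = [0.2064, 0.1006, 0.1354, 0.2049, 0.1783, 0.1746]
t=3: π = [0.2066, 0.0988, 0.1350, 0.2035, 0.1780, 0.1781]
t=4: π = [0.2067, 0.0989, 0.1346, 0.2031, 0.1779, 0.1787]
t=5: π = [0.2067, 0.0989, 0.1346, 0.2031, 0.1779, 0.1789]

π = [0.2067, 0.0989, 0.1346, 0.2031, 0.1779, 0.1789]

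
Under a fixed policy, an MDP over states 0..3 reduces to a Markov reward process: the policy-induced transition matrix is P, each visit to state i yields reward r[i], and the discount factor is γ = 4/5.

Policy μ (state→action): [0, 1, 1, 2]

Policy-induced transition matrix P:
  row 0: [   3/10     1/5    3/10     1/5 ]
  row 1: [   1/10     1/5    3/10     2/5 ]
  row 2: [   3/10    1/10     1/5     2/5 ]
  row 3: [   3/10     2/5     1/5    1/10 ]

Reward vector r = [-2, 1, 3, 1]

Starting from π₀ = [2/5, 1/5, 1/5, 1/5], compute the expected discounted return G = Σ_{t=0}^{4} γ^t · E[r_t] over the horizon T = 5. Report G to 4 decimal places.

t=0: π = [0.4000, 0.2000, 0.2000, 0.2000], E[r] = 0.2000, γ^t·E[r] = 0.200000, running G = 0.200000
t=1: π = [0.2600, 0.2200, 0.2600, 0.2600], E[r] = 0.7400, γ^t·E[r] = 0.592000, running G = 0.792000
t=2: π = [0.2560, 0.2260, 0.2480, 0.2700], E[r] = 0.7280, γ^t·E[r] = 0.465920, running G = 1.257920
t=3: π = [0.2548, 0.2292, 0.2482, 0.2678], E[r] = 0.7320, γ^t·E[r] = 0.374784, running G = 1.632704
t=4: π = [0.2542, 0.2287, 0.2484, 0.2687], E[r] = 0.7343, γ^t·E[r] = 0.300777, running G = 1.933481

G = 1.9335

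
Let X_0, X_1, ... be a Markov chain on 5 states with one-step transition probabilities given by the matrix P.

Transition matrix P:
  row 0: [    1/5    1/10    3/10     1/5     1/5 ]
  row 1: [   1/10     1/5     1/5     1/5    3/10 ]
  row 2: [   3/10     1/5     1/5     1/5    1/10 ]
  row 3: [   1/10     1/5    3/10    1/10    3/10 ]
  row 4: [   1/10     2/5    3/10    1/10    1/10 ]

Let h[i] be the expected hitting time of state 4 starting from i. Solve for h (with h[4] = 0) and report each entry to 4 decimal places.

First-step conditioning: h[4] = 0; for i ≠ 4, h[i] = 1 + Σ_k P[i][k]·h[k].
  h[0] = 1 + 1/5·h[0] + 1/10·h[1] + 3/10·h[2] + 1/5·h[3]
  h[1] = 1 + 1/10·h[0] + 1/5·h[1] + 1/5·h[2] + 1/5·h[3]
  h[2] = 1 + 3/10·h[0] + 1/5·h[1] + 1/5·h[2] + 1/5·h[3]
  h[3] = 1 + 1/10·h[0] + 1/5·h[1] + 3/10·h[2] + 1/10·h[3]
Solving the 4×4 linear system over states ≠ 4 gives exactly h = [2750/573, 2420/573, 990/191, 2470/573, 0] (h[4] = 0 is the target).

h = [4.7993, 4.2234, 5.1832, 4.3106, 0.0000]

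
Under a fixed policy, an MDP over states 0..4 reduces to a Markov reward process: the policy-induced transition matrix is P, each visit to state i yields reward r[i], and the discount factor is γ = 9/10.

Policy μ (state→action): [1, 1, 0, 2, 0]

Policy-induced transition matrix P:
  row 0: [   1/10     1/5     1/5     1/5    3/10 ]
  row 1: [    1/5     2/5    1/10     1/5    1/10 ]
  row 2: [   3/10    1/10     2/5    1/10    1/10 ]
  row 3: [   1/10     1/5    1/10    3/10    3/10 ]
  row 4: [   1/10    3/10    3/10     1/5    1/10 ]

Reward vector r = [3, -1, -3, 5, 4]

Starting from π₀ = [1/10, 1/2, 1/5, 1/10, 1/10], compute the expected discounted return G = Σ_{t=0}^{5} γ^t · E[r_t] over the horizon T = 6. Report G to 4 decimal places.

G = 4.8484

t=0: π = [0.1000, 0.5000, 0.2000, 0.1000, 0.1000], E[r] = 0.1000, γ^t·E[r] = 0.100000, running G = 0.100000
t=1: π = [0.1900, 0.2900, 0.1900, 0.1900, 0.1400], E[r] = 1.2200, γ^t·E[r] = 1.098000, running G = 1.198000
t=2: π = [0.1670, 0.2530, 0.2040, 0.2000, 0.1760], E[r] = 1.3400, γ^t·E[r] = 1.085400, running G = 2.283400
t=3: π = [0.1661, 0.2478, 0.2131, 0.1996, 0.1734], E[r] = 1.3028, γ^t·E[r] = 0.949741, running G = 3.233141
t=4: π = [0.1674, 0.2456, 0.2152, 0.1987, 0.1731], E[r] = 1.2968, γ^t·E[r] = 0.850804, running G = 4.083945
t=5: π = [0.1676, 0.2449, 0.2159, 0.1983, 0.1732], E[r] = 1.2947, γ^t·E[r] = 0.764479, running G = 4.848424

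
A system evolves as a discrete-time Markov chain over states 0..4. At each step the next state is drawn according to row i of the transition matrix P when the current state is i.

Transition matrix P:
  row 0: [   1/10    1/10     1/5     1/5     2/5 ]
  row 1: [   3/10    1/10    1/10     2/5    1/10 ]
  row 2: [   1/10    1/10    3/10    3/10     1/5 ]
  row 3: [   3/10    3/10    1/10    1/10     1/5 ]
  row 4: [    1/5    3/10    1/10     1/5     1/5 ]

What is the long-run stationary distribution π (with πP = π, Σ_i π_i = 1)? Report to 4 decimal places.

Balance equations π_j = Σ_i π_i·P[i][j]:
  π_0 = 1/10·π_0 + 3/10·π_1 + 1/10·π_2 + 3/10·π_3 + 1/5·π_4
  π_1 = 1/10·π_0 + 1/10·π_1 + 1/10·π_2 + 3/10·π_3 + 3/10·π_4
  π_2 = 1/5·π_0 + 1/10·π_1 + 3/10·π_2 + 1/10·π_3 + 1/10·π_4
  π_3 = 1/5·π_0 + 2/5·π_1 + 3/10·π_2 + 1/10·π_3 + 1/5·π_4
  normalize: π_0 + π_1 + π_2 + π_3 + π_4 = 1
Solving the linear system gives exactly π = [13/63, 4/21, 19/126, 29/126, 2/9].

π = [0.2063, 0.1905, 0.1508, 0.2302, 0.2222]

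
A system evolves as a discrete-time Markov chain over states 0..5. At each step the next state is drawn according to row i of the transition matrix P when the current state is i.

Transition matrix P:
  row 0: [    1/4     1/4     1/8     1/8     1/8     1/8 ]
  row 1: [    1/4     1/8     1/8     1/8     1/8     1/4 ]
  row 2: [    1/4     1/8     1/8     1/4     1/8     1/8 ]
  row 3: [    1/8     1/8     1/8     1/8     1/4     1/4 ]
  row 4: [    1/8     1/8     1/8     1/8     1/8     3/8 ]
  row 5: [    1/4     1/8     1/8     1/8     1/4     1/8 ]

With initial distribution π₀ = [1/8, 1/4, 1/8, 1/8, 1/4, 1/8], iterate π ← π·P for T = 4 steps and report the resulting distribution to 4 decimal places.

t=0: π = [0.1250, 0.2500, 0.1250, 0.1250, 0.2500, 0.1250]
t=1: π = [0.2031, 0.1406, 0.1250, 0.1406, 0.1563, 0.2344]
t=2: π = [0.2129, 0.1504, 0.1250, 0.1406, 0.1719, 0.1992]
t=3: π = [0.2109, 0.1516, 0.1250, 0.1406, 0.1675, 0.2043]
t=4: π = [0.2115, 0.1514, 0.1250, 0.1406, 0.1681, 0.2034]

π = [0.2115, 0.1514, 0.1250, 0.1406, 0.1681, 0.2034]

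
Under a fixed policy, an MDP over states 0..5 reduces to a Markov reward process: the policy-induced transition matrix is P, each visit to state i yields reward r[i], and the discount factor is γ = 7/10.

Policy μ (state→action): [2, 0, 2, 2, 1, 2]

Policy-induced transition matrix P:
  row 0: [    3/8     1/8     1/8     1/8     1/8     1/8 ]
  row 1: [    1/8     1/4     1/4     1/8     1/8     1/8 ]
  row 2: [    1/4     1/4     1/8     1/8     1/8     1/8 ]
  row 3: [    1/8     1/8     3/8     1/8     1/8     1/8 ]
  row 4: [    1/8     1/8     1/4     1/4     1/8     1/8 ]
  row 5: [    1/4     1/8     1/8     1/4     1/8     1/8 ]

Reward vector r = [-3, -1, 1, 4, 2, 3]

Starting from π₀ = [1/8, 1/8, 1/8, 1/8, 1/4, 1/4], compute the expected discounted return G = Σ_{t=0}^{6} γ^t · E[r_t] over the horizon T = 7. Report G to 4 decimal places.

t=0: π = [0.1250, 0.1250, 0.1250, 0.1250, 0.2500, 0.2500], E[r] = 1.3750, γ^t·E[r] = 1.375000, running G = 1.375000
t=1: π = [0.2031, 0.1563, 0.2031, 0.1875, 0.1250, 0.1250], E[r] = 0.8125, γ^t·E[r] = 0.568750, running G = 1.943750
t=2: π = [0.2168, 0.1699, 0.2070, 0.1563, 0.1250, 0.1250], E[r] = 0.6367, γ^t·E[r] = 0.311992, running G = 2.255742
t=3: π = [0.2207, 0.1721, 0.2009, 0.1563, 0.1250, 0.1250], E[r] = 0.6167, γ^t·E[r] = 0.211528, running G = 2.467270
t=4: π = [0.2209, 0.1716, 0.2012, 0.1563, 0.1250, 0.1250], E[r] = 0.6168, γ^t·E[r] = 0.148099, running G = 2.615369
t=5: π = [0.2210, 0.1716, 0.2011, 0.1563, 0.1250, 0.1250], E[r] = 0.6165, γ^t·E[r] = 0.103619, running G = 2.718988
t=6: π = [0.2210, 0.1716, 0.2011, 0.1563, 0.1250, 0.1250], E[r] = 0.6165, γ^t·E[r] = 0.072529, running G = 2.791517

G = 2.7915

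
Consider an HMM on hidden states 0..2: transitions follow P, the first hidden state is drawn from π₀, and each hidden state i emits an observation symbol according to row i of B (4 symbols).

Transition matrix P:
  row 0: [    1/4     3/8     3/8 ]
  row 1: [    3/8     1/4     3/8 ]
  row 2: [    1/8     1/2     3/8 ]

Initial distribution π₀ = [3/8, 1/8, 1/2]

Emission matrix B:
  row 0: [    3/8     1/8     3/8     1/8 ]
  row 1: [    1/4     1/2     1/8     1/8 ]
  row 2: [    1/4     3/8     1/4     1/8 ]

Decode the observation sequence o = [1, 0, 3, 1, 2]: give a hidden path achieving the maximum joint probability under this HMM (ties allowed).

path = [2, 1, 2, 1, 0]

t=0: δ = [4.688e-02, 6.250e-02, 1.875e-01]  (obs o_0=1)
t=1: δ = [8.789e-03, 2.344e-02, 1.758e-02]  ψ = [1, 2, 2]  (obs o_1=0)
t=2: δ = [1.099e-03, 1.099e-03, 1.099e-03]  ψ = [1, 2, 1]  (obs o_2=3)
t=3: δ = [5.150e-05, 2.747e-04, 1.545e-04]  ψ = [1, 2, 0]  (obs o_3=1)
t=4: δ = [3.862e-05, 9.656e-06, 2.575e-05]  ψ = [1, 2, 1]  (obs o_4=2)
backtrack: best end state = 0; path = [2, 1, 2, 1, 0]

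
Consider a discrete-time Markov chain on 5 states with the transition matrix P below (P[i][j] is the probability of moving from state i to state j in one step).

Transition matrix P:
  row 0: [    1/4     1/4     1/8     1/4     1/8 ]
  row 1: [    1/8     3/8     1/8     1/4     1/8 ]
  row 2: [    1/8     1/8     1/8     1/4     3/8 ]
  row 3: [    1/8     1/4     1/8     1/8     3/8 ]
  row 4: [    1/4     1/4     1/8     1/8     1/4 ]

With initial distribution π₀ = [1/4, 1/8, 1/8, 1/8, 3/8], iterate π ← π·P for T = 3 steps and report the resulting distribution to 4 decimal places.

π = [0.1765, 0.2676, 0.1250, 0.1963, 0.2346]

t=0: π = [0.2500, 0.1250, 0.1250, 0.1250, 0.3750]
t=1: π = [0.2031, 0.2500, 0.1250, 0.1875, 0.2344]
t=2: π = [0.1797, 0.2656, 0.1250, 0.1973, 0.2324]
t=3: π = [0.1765, 0.2676, 0.1250, 0.1963, 0.2346]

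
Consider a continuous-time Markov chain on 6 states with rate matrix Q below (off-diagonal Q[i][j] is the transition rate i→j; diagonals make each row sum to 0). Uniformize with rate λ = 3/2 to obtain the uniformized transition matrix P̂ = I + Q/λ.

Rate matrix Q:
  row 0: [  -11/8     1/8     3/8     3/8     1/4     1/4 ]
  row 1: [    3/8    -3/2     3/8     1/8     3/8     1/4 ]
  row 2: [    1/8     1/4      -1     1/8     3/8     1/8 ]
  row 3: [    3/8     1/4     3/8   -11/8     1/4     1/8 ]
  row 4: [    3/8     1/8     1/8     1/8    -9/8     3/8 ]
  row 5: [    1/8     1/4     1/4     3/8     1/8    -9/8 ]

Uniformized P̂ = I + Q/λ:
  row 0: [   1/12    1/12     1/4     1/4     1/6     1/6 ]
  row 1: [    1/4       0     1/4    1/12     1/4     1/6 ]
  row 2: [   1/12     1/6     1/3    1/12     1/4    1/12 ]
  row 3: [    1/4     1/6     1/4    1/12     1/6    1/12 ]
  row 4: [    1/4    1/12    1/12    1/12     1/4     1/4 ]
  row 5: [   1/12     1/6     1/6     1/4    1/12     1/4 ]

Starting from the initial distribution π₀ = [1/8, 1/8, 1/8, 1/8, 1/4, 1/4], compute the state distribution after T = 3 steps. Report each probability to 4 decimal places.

π = [0.1589, 0.1178, 0.2221, 0.1379, 0.1968, 0.1667]

t=0: π = [0.1250, 0.1250, 0.1250, 0.1250, 0.2500, 0.2500]
t=1: π = [0.1667, 0.1146, 0.1979, 0.1458, 0.1875, 0.1875]
t=2: π = [0.1580, 0.1181, 0.2196, 0.1424, 0.1927, 0.1693]
t=3: π = [0.1589, 0.1178, 0.2221, 0.1379, 0.1968, 0.1667]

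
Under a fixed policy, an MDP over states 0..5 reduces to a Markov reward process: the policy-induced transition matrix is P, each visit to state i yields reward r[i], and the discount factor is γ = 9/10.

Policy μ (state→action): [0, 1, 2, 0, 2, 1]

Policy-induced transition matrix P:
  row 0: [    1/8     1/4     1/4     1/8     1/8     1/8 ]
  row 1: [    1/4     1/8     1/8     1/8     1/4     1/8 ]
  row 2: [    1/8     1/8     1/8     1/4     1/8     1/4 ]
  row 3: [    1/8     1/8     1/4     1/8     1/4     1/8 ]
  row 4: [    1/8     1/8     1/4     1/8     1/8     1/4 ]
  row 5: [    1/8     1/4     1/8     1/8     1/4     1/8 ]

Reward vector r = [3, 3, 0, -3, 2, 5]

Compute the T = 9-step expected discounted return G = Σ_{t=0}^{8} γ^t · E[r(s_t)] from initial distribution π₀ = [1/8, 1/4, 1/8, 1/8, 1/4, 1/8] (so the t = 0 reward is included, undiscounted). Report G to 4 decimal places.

t=0: π = [0.1250, 0.2500, 0.1250, 0.1250, 0.2500, 0.1250], E[r] = 1.8750, γ^t·E[r] = 1.875000, running G = 1.875000
t=1: π = [0.1563, 0.1563, 0.1875, 0.1406, 0.1875, 0.1719], E[r] = 1.7500, γ^t·E[r] = 1.575000, running G = 3.450000
t=2: π = [0.1445, 0.1660, 0.1855, 0.1484, 0.1836, 0.1719], E[r] = 1.7129, γ^t·E[r] = 1.387441, running G = 4.837441
t=3: π = [0.1458, 0.1646, 0.1846, 0.1482, 0.1858, 0.1711], E[r] = 1.7136, γ^t·E[r] = 1.249231, running G = 6.086673
t=4: π = [0.1456, 0.1646, 0.1850, 0.1481, 0.1855, 0.1713], E[r] = 1.7138, γ^t·E[r] = 1.124408, running G = 7.211081
t=5: π = [0.1456, 0.1646, 0.1849, 0.1481, 0.1855, 0.1713], E[r] = 1.7137, γ^t·E[r] = 1.011934, running G = 8.223014
t=6: π = [0.1456, 0.1646, 0.1849, 0.1481, 0.1855, 0.1713], E[r] = 1.7137, γ^t·E[r] = 0.910745, running G = 9.133759
t=7: π = [0.1456, 0.1646, 0.1849, 0.1481, 0.1855, 0.1713], E[r] = 1.7137, γ^t·E[r] = 0.819670, running G = 9.953429
t=8: π = [0.1456, 0.1646, 0.1849, 0.1481, 0.1855, 0.1713], E[r] = 1.7137, γ^t·E[r] = 0.737703, running G = 10.691132

G = 10.6911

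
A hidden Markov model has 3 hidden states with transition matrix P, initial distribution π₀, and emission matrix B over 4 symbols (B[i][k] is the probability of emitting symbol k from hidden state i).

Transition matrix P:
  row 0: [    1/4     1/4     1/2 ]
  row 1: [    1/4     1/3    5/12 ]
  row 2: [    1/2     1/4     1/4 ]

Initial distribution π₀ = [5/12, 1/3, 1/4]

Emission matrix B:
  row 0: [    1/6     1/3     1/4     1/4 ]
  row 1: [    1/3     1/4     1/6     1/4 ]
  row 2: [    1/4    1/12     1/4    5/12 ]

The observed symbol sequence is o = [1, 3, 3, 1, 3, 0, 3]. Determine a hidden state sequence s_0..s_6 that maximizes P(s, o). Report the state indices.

t=0: δ = [1.389e-01, 8.333e-02, 2.083e-02]  (obs o_0=1)
t=1: δ = [8.681e-03, 8.681e-03, 2.894e-02]  ψ = [0, 0, 0]  (obs o_1=3)
t=2: δ = [3.617e-03, 1.808e-03, 3.014e-03]  ψ = [2, 2, 2]  (obs o_2=3)
t=3: δ = [5.023e-04, 2.261e-04, 1.507e-04]  ψ = [2, 0, 0]  (obs o_3=1)
t=4: δ = [3.140e-05, 3.140e-05, 1.047e-04]  ψ = [0, 0, 0]  (obs o_4=3)
t=5: δ = [8.721e-06, 8.721e-06, 6.541e-06]  ψ = [2, 2, 2]  (obs o_5=0)
t=6: δ = [8.176e-07, 7.268e-07, 1.817e-06]  ψ = [2, 1, 0]  (obs o_6=3)
backtrack: best end state = 2; path = [0, 2, 2, 0, 2, 0, 2]

path = [0, 2, 2, 0, 2, 0, 2]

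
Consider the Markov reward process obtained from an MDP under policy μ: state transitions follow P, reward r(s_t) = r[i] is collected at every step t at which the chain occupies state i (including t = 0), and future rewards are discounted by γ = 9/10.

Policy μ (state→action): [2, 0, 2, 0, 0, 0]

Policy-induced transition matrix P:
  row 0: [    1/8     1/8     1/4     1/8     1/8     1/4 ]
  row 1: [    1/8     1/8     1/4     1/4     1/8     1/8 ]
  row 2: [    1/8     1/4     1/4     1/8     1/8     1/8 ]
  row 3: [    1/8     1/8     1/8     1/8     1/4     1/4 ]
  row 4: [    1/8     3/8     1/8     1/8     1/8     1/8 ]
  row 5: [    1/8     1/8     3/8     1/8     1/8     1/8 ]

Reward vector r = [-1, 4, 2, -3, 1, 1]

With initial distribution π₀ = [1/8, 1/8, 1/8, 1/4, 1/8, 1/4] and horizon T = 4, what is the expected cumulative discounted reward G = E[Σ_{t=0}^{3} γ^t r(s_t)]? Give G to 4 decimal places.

t=0: π = [0.1250, 0.1250, 0.1250, 0.2500, 0.1250, 0.2500], E[r] = 0.2500, γ^t·E[r] = 0.250000, running G = 0.250000
t=1: π = [0.1250, 0.1719, 0.2344, 0.1406, 0.1563, 0.1719], E[r] = 0.9375, γ^t·E[r] = 0.843750, running G = 1.093750
t=2: π = [0.1250, 0.1934, 0.2344, 0.1465, 0.1426, 0.1582], E[r] = 0.9785, γ^t·E[r] = 0.792598, running G = 1.886348
t=3: π = [0.1250, 0.1899, 0.2336, 0.1492, 0.1433, 0.1589], E[r] = 0.9568, γ^t·E[r] = 0.697498, running G = 2.583845

G = 2.5838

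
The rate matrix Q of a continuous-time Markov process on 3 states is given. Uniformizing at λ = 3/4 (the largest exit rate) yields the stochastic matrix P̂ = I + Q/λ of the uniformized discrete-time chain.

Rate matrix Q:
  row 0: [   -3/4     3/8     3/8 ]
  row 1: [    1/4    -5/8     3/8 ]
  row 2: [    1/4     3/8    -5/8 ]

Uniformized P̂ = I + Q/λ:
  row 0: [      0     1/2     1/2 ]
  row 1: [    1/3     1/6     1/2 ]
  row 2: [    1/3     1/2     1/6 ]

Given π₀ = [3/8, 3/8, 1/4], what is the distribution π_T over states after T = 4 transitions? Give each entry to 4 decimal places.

t=0: π = [0.3750, 0.3750, 0.2500]
t=1: π = [0.2083, 0.3750, 0.4167]
t=2: π = [0.2639, 0.3750, 0.3611]
t=3: π = [0.2454, 0.3750, 0.3796]
t=4: π = [0.2515, 0.3750, 0.3735]

π = [0.2515, 0.3750, 0.3735]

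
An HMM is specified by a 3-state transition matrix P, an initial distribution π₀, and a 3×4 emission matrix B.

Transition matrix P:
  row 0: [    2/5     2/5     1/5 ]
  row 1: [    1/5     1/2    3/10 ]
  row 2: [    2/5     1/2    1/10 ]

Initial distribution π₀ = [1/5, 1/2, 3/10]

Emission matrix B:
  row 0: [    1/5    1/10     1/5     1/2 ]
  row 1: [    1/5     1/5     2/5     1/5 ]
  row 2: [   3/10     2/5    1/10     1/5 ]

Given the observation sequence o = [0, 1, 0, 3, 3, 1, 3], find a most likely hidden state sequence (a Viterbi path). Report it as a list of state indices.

t=0: δ = [4.000e-02, 1.000e-01, 9.000e-02]  (obs o_0=0)
t=1: δ = [3.600e-03, 1.000e-02, 1.200e-02]  ψ = [2, 1, 1]  (obs o_1=1)
t=2: δ = [9.600e-04, 1.200e-03, 9.000e-04]  ψ = [2, 2, 1]  (obs o_2=0)
t=3: δ = [1.920e-04, 1.200e-04, 7.200e-05]  ψ = [0, 1, 1]  (obs o_3=3)
t=4: δ = [3.840e-05, 1.536e-05, 7.680e-06]  ψ = [0, 0, 0]  (obs o_4=3)
t=5: δ = [1.536e-06, 3.072e-06, 3.072e-06]  ψ = [0, 0, 0]  (obs o_5=1)
t=6: δ = [6.144e-07, 3.072e-07, 1.843e-07]  ψ = [2, 1, 1]  (obs o_6=3)
backtrack: best end state = 0; path = [1, 2, 0, 0, 0, 2, 0]

path = [1, 2, 0, 0, 0, 2, 0]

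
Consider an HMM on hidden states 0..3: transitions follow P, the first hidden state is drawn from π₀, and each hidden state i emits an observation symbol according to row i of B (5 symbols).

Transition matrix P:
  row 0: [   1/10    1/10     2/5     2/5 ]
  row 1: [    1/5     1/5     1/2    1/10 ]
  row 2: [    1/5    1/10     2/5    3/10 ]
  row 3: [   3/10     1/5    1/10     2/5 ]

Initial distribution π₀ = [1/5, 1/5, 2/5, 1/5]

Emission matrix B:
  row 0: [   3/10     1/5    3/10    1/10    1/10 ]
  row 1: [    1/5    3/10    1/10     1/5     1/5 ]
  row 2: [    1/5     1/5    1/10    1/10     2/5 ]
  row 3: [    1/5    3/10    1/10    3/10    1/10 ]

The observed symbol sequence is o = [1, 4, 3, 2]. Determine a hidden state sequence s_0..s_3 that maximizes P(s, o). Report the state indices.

path = [2, 2, 3, 0]

t=0: δ = [4.000e-02, 6.000e-02, 8.000e-02, 6.000e-02]  (obs o_0=1)
t=1: δ = [1.800e-03, 2.400e-03, 1.280e-02, 2.400e-03]  ψ = [3, 1, 2, 2]  (obs o_1=4)
t=2: δ = [2.560e-04, 2.560e-04, 5.120e-04, 1.152e-03]  ψ = [2, 2, 2, 2]  (obs o_2=3)
t=3: δ = [1.037e-04, 2.304e-05, 2.048e-05, 4.608e-05]  ψ = [3, 3, 2, 3]  (obs o_3=2)
backtrack: best end state = 0; path = [2, 2, 3, 0]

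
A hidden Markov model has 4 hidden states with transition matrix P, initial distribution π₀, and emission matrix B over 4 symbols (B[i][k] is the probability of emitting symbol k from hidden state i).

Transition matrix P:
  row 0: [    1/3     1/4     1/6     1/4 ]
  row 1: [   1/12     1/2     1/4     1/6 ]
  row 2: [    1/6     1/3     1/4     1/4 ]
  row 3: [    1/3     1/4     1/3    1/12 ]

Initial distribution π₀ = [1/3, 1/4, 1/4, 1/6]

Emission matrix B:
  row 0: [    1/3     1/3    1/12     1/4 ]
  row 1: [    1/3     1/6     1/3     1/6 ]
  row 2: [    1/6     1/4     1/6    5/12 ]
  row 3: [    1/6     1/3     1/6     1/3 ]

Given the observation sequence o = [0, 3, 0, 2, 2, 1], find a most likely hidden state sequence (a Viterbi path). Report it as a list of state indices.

t=0: δ = [1.111e-01, 8.333e-02, 4.167e-02, 2.778e-02]  (obs o_0=0)
t=1: δ = [9.259e-03, 6.944e-03, 8.681e-03, 9.259e-03]  ψ = [0, 1, 1, 0]  (obs o_1=3)
t=2: δ = [1.029e-03, 1.157e-03, 5.144e-04, 3.858e-04]  ψ = [0, 1, 3, 0]  (obs o_2=0)
t=3: δ = [2.858e-05, 1.929e-04, 4.823e-05, 4.287e-05]  ψ = [0, 1, 1, 0]  (obs o_3=2)
t=4: δ = [1.340e-06, 3.215e-05, 8.038e-06, 5.358e-06]  ψ = [1, 1, 1, 1]  (obs o_4=2)
t=5: δ = [8.931e-07, 2.679e-06, 2.009e-06, 1.786e-06]  ψ = [1, 1, 1, 1]  (obs o_5=1)
backtrack: best end state = 1; path = [1, 1, 1, 1, 1, 1]

path = [1, 1, 1, 1, 1, 1]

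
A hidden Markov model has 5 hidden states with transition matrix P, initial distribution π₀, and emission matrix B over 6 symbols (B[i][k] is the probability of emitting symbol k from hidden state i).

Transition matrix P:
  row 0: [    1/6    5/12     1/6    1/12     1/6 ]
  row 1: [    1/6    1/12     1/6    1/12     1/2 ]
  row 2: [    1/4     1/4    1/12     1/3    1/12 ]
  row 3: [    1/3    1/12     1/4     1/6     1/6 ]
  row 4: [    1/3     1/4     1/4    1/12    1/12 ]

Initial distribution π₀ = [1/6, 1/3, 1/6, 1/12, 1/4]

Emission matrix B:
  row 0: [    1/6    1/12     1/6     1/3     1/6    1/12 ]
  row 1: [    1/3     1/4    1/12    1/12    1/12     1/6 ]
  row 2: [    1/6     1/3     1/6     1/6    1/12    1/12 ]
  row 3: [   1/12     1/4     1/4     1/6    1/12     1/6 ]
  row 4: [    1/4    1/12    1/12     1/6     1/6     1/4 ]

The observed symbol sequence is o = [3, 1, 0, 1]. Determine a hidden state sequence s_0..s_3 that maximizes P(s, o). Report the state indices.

path = [0, 1, 4, 2]

t=0: δ = [5.556e-02, 2.778e-02, 2.778e-02, 1.389e-02, 4.167e-02]  (obs o_0=3)
t=1: δ = [1.157e-03, 5.787e-03, 3.472e-03, 2.315e-03, 1.157e-03]  ψ = [4, 0, 4, 2, 1]  (obs o_1=1)
t=2: δ = [1.608e-04, 2.894e-04, 1.608e-04, 9.645e-05, 7.234e-04]  ψ = [1, 2, 1, 2, 1]  (obs o_2=0)
t=3: δ = [2.009e-05, 4.521e-05, 6.028e-05, 1.507e-05, 1.206e-05]  ψ = [4, 4, 4, 4, 1]  (obs o_3=1)
backtrack: best end state = 2; path = [0, 1, 4, 2]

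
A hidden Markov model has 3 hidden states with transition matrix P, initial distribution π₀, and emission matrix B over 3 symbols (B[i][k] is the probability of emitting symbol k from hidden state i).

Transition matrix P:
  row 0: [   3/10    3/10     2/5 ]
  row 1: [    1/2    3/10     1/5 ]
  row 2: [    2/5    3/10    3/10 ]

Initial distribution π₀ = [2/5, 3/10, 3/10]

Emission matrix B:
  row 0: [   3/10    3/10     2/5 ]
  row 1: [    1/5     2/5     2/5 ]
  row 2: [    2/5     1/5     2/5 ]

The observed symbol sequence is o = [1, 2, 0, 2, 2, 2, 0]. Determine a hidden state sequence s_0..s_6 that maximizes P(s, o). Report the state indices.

t=0: δ = [1.200e-01, 1.200e-01, 6.000e-02]  (obs o_0=1)
t=1: δ = [2.400e-02, 1.440e-02, 1.920e-02]  ψ = [1, 0, 0]  (obs o_1=2)
t=2: δ = [2.304e-03, 1.440e-03, 3.840e-03]  ψ = [2, 0, 0]  (obs o_2=0)
t=3: δ = [6.144e-04, 4.608e-04, 4.608e-04]  ψ = [2, 2, 2]  (obs o_3=2)
t=4: δ = [9.216e-05, 7.373e-05, 9.830e-05]  ψ = [1, 0, 0]  (obs o_4=2)
t=5: δ = [1.573e-05, 1.180e-05, 1.475e-05]  ψ = [2, 2, 0]  (obs o_5=2)
t=6: δ = [1.769e-06, 9.437e-07, 2.517e-06]  ψ = [1, 0, 0]  (obs o_6=0)
backtrack: best end state = 2; path = [1, 0, 2, 0, 2, 0, 2]

path = [1, 0, 2, 0, 2, 0, 2]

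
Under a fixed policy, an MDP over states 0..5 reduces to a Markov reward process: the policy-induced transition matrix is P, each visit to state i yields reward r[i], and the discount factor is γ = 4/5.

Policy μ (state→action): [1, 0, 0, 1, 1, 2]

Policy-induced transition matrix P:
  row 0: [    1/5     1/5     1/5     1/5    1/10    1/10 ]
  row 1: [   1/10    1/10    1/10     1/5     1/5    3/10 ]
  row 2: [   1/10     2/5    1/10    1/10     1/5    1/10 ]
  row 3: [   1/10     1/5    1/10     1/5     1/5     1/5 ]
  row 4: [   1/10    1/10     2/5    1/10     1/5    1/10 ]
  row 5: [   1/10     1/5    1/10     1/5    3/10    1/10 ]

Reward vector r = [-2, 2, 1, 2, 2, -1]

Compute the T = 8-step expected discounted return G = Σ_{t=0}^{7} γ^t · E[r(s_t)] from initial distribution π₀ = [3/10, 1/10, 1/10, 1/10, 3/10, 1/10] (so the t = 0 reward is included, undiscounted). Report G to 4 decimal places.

G = 3.2642

t=0: π = [0.3000, 0.1000, 0.1000, 0.1000, 0.3000, 0.1000], E[r] = 0.4000, γ^t·E[r] = 0.400000, running G = 0.400000
t=1: π = [0.1300, 0.1800, 0.2200, 0.1600, 0.1800, 0.1300], E[r] = 0.8700, γ^t·E[r] = 0.696000, running G = 1.096000
t=2: π = [0.1130, 0.2080, 0.1670, 0.1600, 0.2000, 0.1520], E[r] = 0.9250, γ^t·E[r] = 0.592000, running G = 1.688000
t=3: π = [0.1113, 0.1926, 0.1713, 0.1633, 0.2039, 0.1576], E[r] = 0.9107, γ^t·E[r] = 0.466278, running G = 2.154278
t=4: π = [0.1111, 0.1946, 0.1723, 0.1625, 0.2046, 0.1549], E[r] = 0.9186, γ^t·E[r] = 0.376271, running G = 2.530549
t=5: π = [0.1111, 0.1945, 0.1725, 0.1623, 0.2044, 0.1552], E[r] = 0.9175, γ^t·E[r] = 0.300658, running G = 2.831207
t=6: π = [0.1111, 0.1946, 0.1724, 0.1623, 0.2044, 0.1551], E[r] = 0.9177, γ^t·E[r] = 0.240574, running G = 3.071782
t=7: π = [0.1111, 0.1946, 0.1724, 0.1623, 0.2044, 0.1552], E[r] = 0.9177, γ^t·E[r] = 0.192448, running G = 3.264230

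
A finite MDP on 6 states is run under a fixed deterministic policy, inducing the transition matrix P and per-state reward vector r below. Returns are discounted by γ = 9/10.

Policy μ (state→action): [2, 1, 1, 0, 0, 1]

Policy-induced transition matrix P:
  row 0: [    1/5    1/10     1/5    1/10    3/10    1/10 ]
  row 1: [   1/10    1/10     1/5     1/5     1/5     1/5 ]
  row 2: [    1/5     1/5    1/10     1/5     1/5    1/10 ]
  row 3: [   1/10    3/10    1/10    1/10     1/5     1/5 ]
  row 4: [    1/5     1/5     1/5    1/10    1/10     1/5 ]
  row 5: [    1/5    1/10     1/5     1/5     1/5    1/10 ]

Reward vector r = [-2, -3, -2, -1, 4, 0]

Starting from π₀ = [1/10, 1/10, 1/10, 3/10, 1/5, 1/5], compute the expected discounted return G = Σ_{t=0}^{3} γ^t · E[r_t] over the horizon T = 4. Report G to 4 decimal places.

t=0: π = [0.1000, 0.1000, 0.1000, 0.3000, 0.2000, 0.2000], E[r] = -0.2000, γ^t·E[r] = -0.200000, running G = -0.200000
t=1: π = [0.1600, 0.1900, 0.1600, 0.1400, 0.1900, 0.1600], E[r] = -0.5900, γ^t·E[r] = -0.531000, running G = -0.731000
t=2: π = [0.1670, 0.1630, 0.1700, 0.1510, 0.1970, 0.1520], E[r] = -0.5260, γ^t·E[r] = -0.426060, running G = -1.157060
t=3: π = [0.1686, 0.1669, 0.1679, 0.1485, 0.1970, 0.1511], E[r] = -0.5342, γ^t·E[r] = -0.389432, running G = -1.546492

G = -1.5465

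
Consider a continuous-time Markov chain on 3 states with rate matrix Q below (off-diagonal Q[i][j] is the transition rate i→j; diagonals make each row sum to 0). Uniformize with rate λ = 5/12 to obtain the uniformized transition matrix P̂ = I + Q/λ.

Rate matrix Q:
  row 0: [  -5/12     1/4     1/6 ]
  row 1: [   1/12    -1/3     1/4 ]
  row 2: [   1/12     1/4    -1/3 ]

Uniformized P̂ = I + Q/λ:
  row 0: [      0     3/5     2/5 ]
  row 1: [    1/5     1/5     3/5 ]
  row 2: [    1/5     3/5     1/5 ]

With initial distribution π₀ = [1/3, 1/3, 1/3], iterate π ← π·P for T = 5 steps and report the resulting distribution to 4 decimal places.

t=0: π = [0.3333, 0.3333, 0.3333]
t=1: π = [0.1333, 0.4667, 0.4000]
t=2: π = [0.1733, 0.4133, 0.4133]
t=3: π = [0.1653, 0.4347, 0.4000]
t=4: π = [0.1669, 0.4261, 0.4069]
t=5: π = [0.1666, 0.4295, 0.4038]

π = [0.1666, 0.4295, 0.4038]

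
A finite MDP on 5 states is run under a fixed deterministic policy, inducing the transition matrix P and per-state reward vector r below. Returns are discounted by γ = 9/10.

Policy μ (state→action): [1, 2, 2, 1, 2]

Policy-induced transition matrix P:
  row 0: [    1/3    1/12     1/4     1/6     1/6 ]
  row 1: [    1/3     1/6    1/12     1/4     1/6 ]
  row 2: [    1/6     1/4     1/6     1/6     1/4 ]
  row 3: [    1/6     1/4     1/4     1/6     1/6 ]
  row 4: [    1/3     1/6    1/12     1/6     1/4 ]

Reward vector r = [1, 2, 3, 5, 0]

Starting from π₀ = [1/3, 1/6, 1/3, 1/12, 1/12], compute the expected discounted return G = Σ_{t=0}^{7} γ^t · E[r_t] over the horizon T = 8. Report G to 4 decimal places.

t=0: π = [0.3333, 0.1667, 0.3333, 0.0833, 0.0833], E[r] = 2.0833, γ^t·E[r] = 2.083333, running G = 2.083333
t=1: π = [0.2639, 0.1736, 0.1806, 0.1806, 0.2014], E[r] = 2.0556, γ^t·E[r] = 1.850000, running G = 3.933333
t=2: π = [0.2731, 0.1748, 0.1725, 0.1811, 0.1985], E[r] = 2.0457, γ^t·E[r] = 1.657031, running G = 5.590365
t=3: π = [0.2744, 0.1734, 0.1734, 0.1812, 0.1976], E[r] = 2.0476, γ^t·E[r] = 1.492664, running G = 7.083029
t=4: π = [0.2742, 0.1734, 0.1737, 0.1811, 0.1976], E[r] = 2.0477, γ^t·E[r] = 1.343479, running G = 8.426508
t=5: π = [0.2742, 0.1734, 0.1737, 0.1811, 0.1976], E[r] = 2.0476, γ^t·E[r] = 1.209103, running G = 9.635611
t=6: π = [0.2742, 0.1734, 0.1737, 0.1811, 0.1976], E[r] = 2.0476, γ^t·E[r] = 1.088191, running G = 10.723802
t=7: π = [0.2742, 0.1734, 0.1737, 0.1811, 0.1976], E[r] = 2.0476, γ^t·E[r] = 0.979372, running G = 11.703174

G = 11.7032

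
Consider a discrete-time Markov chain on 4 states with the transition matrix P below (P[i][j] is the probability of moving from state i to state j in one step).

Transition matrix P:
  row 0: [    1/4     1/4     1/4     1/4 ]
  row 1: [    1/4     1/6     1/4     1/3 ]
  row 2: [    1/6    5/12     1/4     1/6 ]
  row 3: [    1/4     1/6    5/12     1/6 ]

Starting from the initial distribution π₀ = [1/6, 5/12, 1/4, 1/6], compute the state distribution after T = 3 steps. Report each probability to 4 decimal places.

π = [0.2257, 0.2585, 0.2877, 0.2281]

t=0: π = [0.1667, 0.4167, 0.2500, 0.1667]
t=1: π = [0.2292, 0.2431, 0.2778, 0.2500]
t=2: π = [0.2269, 0.2552, 0.2917, 0.2263]
t=3: π = [0.2257, 0.2585, 0.2877, 0.2281]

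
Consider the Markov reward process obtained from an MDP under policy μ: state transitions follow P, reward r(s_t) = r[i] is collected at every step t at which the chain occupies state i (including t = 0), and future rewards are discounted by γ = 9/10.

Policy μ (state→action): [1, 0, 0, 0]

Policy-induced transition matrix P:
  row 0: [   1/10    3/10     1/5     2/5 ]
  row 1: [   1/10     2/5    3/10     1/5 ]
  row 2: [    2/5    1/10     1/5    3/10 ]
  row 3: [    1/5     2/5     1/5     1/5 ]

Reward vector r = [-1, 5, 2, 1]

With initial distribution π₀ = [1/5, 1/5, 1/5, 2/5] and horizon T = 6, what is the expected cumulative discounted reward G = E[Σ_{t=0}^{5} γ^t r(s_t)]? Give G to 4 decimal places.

t=0: π = [0.2000, 0.2000, 0.2000, 0.4000], E[r] = 1.6000, γ^t·E[r] = 1.600000, running G = 1.600000
t=1: π = [0.2000, 0.3200, 0.2200, 0.2600], E[r] = 2.1000, γ^t·E[r] = 1.890000, running G = 3.490000
t=2: π = [0.1920, 0.3140, 0.2320, 0.2620], E[r] = 2.1040, γ^t·E[r] = 1.704240, running G = 5.194240
t=3: π = [0.1958, 0.3112, 0.2314, 0.2616], E[r] = 2.0846, γ^t·E[r] = 1.519673, running G = 6.713913
t=4: π = [0.1956, 0.3110, 0.2311, 0.2623], E[r] = 2.0840, γ^t·E[r] = 1.367286, running G = 8.081200
t=5: π = [0.1956, 0.3111, 0.2311, 0.2622], E[r] = 2.0844, γ^t·E[r] = 1.230813, running G = 9.312012

G = 9.3120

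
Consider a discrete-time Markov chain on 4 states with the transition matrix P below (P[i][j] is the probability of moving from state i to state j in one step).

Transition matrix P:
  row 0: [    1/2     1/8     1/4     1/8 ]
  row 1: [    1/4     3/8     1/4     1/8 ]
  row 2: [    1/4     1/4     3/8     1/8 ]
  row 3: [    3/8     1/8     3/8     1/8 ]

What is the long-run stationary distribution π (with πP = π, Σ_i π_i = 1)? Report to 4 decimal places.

π = [0.3542, 0.2173, 0.3036, 0.1250]

Balance equations π_j = Σ_i π_i·P[i][j]:
  π_0 = 1/2·π_0 + 1/4·π_1 + 1/4·π_2 + 3/8·π_3
  π_1 = 1/8·π_0 + 3/8·π_1 + 1/4·π_2 + 1/8·π_3
  π_2 = 1/4·π_0 + 1/4·π_1 + 3/8·π_2 + 3/8·π_3
  normalize: π_0 + π_1 + π_2 + π_3 = 1
Solving the linear system gives exactly π = [17/48, 73/336, 17/56, 1/8].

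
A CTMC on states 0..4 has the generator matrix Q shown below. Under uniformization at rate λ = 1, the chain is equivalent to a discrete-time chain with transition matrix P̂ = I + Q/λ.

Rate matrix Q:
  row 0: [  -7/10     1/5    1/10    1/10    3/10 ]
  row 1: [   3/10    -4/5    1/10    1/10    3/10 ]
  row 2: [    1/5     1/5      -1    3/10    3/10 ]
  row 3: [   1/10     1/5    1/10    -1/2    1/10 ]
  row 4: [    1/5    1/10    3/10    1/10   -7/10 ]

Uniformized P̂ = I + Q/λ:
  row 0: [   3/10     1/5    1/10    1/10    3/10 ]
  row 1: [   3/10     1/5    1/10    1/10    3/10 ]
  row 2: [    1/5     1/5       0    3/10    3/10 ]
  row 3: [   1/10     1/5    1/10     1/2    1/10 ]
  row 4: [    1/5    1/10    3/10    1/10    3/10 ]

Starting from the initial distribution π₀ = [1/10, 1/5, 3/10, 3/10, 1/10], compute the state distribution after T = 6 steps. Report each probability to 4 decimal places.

t=0: π = [0.1000, 0.2000, 0.3000, 0.3000, 0.1000]
t=1: π = [0.2000, 0.1900, 0.0900, 0.2800, 0.2400]
t=2: π = [0.2110, 0.1760, 0.1390, 0.2300, 0.2440]
t=3: π = [0.2157, 0.1756, 0.1349, 0.2198, 0.2540]
t=4: π = [0.2172, 0.1746, 0.1373, 0.2149, 0.2560]
t=5: π = [0.2177, 0.1744, 0.1375, 0.2134, 0.2570]
t=6: π = [0.2179, 0.1743, 0.1377, 0.2129, 0.2573]

π = [0.2179, 0.1743, 0.1377, 0.2129, 0.2573]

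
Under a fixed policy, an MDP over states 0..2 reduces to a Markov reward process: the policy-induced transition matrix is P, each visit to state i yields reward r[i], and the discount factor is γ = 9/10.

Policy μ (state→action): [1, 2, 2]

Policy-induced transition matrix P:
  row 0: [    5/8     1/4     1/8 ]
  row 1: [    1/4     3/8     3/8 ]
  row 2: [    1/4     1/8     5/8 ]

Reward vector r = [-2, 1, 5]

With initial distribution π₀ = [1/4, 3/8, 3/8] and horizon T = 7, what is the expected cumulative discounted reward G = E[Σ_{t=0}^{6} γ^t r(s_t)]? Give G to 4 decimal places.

t=0: π = [0.2500, 0.3750, 0.3750], E[r] = 1.7500, γ^t·E[r] = 1.750000, running G = 1.750000
t=1: π = [0.3438, 0.2500, 0.4063], E[r] = 1.5938, γ^t·E[r] = 1.434375, running G = 3.184375
t=2: π = [0.3789, 0.2305, 0.3906], E[r] = 1.4258, γ^t·E[r] = 1.154883, running G = 4.339258
t=3: π = [0.3921, 0.2300, 0.3779], E[r] = 1.3354, γ^t·E[r] = 0.973542, running G = 5.312800
t=4: π = [0.3970, 0.2315, 0.3715], E[r] = 1.2947, γ^t·E[r] = 0.849478, running G = 6.162278
t=5: π = [0.3989, 0.2325, 0.3686], E[r] = 1.2778, γ^t·E[r] = 0.754506, running G = 6.916785
t=6: π = [0.3996, 0.2330, 0.3674], E[r] = 1.2710, γ^t·E[r] = 0.675446, running G = 7.592231

G = 7.5922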